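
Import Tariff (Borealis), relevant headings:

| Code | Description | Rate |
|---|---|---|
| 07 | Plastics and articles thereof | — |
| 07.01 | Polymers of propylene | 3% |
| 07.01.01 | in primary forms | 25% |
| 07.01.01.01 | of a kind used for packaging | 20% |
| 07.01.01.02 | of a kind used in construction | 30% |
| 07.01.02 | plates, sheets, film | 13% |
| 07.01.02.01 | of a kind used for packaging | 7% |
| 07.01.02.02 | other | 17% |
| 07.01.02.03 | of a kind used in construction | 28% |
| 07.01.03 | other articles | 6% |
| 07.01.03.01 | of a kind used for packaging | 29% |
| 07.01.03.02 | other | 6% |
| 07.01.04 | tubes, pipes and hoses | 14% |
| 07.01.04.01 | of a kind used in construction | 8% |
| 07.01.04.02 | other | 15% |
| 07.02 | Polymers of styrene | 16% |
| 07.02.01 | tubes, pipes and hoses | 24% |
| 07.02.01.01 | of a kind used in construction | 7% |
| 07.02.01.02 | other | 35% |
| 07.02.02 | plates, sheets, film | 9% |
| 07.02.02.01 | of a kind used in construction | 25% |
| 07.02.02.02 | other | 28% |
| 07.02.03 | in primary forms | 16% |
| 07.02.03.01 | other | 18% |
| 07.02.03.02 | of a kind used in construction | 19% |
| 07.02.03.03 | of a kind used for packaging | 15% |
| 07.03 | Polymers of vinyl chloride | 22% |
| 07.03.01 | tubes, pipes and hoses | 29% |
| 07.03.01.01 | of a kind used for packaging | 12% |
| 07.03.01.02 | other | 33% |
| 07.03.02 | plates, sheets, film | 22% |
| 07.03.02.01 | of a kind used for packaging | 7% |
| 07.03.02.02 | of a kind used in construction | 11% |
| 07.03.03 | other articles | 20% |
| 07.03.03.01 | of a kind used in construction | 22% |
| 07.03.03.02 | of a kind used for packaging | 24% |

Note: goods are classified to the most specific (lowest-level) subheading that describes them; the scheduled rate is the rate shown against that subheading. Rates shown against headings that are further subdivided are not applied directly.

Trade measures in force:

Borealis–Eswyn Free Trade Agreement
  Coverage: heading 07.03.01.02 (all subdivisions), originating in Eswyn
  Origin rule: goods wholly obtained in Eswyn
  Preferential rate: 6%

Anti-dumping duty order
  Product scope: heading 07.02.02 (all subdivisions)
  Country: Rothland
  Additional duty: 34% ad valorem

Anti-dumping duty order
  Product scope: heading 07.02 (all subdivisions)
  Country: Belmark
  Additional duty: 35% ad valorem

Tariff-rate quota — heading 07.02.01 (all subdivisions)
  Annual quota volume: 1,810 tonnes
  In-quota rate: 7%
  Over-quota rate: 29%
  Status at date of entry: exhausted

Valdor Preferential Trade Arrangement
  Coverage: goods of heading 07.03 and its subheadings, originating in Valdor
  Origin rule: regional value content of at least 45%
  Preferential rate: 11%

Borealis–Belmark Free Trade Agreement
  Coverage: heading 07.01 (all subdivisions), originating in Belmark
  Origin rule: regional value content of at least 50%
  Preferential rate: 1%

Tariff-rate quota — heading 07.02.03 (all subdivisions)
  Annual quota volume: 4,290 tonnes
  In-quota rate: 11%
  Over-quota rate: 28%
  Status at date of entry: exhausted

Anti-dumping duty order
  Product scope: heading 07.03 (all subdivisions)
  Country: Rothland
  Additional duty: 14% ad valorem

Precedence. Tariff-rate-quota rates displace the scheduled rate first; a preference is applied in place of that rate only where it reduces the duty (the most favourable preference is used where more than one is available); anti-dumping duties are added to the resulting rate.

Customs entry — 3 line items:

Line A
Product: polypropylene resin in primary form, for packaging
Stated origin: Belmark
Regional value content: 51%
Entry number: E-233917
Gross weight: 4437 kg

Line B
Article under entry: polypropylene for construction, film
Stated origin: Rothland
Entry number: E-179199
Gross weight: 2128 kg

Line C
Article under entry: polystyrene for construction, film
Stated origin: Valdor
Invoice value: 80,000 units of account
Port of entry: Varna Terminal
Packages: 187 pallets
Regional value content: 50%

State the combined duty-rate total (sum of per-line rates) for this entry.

Line A: polypropylene → 07.01; resin in primary form → 07.01.01; for packaging → 07.01.01.01. Scheduled 20%. Belmark agreement on 07.01: RVC ≥ 50% → 1% available; preferential 1%. → 1%.
Line B: polypropylene → 07.01; film → 07.01.02; for construction → 07.01.02.03. Scheduled 28%. No special measure applies. → 28%.
Line C: polystyrene → 07.02; film → 07.02.02; for construction → 07.02.02.01. Scheduled 25%. Valdor agreement on 07.03: 07.02.02.01 not covered. → 25%.
Sum: 1% + 28% + 25% = 54%.

54%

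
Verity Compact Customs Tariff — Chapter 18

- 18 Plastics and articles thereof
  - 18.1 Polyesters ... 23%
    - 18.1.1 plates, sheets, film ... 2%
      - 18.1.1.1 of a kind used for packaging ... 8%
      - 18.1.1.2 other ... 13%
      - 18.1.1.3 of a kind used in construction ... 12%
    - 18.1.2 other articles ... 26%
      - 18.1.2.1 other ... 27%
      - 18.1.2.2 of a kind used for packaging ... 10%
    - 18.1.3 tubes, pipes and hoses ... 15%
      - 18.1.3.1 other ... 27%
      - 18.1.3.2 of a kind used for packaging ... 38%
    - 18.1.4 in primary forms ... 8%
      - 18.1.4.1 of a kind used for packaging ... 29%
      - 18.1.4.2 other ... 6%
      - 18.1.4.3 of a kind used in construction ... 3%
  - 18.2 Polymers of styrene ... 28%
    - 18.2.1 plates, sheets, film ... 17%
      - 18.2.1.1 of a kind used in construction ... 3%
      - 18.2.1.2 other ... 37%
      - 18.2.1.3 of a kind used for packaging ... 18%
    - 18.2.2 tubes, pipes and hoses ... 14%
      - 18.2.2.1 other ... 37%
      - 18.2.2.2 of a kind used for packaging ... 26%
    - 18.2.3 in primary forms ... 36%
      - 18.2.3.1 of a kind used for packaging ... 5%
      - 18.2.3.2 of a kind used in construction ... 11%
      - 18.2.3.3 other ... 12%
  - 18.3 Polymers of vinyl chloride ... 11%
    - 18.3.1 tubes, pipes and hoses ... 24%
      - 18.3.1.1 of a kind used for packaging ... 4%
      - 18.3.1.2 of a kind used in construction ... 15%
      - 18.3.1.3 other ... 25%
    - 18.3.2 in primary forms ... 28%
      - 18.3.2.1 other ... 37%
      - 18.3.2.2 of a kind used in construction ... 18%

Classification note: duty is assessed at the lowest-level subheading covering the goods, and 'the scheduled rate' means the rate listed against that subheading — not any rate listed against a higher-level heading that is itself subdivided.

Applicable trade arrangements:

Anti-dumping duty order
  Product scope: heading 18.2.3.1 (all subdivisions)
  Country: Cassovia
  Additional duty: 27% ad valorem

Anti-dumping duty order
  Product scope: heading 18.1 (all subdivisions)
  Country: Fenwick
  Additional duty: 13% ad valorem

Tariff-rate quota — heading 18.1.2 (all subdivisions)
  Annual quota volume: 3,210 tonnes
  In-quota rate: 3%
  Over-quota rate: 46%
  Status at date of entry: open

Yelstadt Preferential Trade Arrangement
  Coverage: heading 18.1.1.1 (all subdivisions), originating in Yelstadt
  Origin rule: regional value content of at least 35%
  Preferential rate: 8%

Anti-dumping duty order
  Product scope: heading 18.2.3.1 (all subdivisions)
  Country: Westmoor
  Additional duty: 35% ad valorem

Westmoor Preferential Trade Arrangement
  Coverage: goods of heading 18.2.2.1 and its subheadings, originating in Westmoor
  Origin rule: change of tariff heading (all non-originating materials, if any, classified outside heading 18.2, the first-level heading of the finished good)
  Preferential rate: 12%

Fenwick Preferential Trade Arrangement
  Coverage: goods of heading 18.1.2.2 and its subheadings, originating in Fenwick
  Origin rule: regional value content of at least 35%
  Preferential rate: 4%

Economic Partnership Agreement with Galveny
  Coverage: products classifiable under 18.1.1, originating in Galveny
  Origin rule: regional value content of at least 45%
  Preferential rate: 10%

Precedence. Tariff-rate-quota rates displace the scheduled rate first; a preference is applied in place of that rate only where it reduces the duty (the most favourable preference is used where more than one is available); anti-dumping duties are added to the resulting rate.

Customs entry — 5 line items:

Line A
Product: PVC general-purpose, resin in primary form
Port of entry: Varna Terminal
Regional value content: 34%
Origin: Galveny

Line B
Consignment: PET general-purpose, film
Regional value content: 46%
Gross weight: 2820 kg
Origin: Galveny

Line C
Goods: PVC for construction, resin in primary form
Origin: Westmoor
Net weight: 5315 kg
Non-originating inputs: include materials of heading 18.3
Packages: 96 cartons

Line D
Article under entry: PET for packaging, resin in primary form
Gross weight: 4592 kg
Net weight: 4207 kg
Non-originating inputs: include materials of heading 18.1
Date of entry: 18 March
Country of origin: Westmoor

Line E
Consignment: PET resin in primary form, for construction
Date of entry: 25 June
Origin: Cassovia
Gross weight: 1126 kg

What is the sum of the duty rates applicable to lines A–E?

97%

Line A: PVC → 18.3; resin in primary form → 18.3.2; general-purpose → 18.3.2.1. Scheduled 37%. Galveny agreement on 18.1.1: 18.3.2.1 not covered. → 37%.
Line B: PET → 18.1; film → 18.1.1; general-purpose → 18.1.1.2. Scheduled 13%. Galveny agreement on 18.1.1: RVC ≥ 45% → 10% available; preferential 10%. → 10%.
Line C: PVC → 18.3; resin in primary form → 18.3.2; for construction → 18.3.2.2. Scheduled 18%. Westmoor agreement on 18.2.2.1: 18.3.2.2 not covered. → 18%.
Line D: PET → 18.1; resin in primary form → 18.1.4; for packaging → 18.1.4.1. Scheduled 29%. Westmoor agreement on 18.2.2.1: 18.1.4.1 not covered. → 29%.
Line E: PET → 18.1; resin in primary form → 18.1.4; for construction → 18.1.4.3. Scheduled 3%. No special measure applies. → 3%.
Sum: 37% + 10% + 18% + 29% + 3% = 97%.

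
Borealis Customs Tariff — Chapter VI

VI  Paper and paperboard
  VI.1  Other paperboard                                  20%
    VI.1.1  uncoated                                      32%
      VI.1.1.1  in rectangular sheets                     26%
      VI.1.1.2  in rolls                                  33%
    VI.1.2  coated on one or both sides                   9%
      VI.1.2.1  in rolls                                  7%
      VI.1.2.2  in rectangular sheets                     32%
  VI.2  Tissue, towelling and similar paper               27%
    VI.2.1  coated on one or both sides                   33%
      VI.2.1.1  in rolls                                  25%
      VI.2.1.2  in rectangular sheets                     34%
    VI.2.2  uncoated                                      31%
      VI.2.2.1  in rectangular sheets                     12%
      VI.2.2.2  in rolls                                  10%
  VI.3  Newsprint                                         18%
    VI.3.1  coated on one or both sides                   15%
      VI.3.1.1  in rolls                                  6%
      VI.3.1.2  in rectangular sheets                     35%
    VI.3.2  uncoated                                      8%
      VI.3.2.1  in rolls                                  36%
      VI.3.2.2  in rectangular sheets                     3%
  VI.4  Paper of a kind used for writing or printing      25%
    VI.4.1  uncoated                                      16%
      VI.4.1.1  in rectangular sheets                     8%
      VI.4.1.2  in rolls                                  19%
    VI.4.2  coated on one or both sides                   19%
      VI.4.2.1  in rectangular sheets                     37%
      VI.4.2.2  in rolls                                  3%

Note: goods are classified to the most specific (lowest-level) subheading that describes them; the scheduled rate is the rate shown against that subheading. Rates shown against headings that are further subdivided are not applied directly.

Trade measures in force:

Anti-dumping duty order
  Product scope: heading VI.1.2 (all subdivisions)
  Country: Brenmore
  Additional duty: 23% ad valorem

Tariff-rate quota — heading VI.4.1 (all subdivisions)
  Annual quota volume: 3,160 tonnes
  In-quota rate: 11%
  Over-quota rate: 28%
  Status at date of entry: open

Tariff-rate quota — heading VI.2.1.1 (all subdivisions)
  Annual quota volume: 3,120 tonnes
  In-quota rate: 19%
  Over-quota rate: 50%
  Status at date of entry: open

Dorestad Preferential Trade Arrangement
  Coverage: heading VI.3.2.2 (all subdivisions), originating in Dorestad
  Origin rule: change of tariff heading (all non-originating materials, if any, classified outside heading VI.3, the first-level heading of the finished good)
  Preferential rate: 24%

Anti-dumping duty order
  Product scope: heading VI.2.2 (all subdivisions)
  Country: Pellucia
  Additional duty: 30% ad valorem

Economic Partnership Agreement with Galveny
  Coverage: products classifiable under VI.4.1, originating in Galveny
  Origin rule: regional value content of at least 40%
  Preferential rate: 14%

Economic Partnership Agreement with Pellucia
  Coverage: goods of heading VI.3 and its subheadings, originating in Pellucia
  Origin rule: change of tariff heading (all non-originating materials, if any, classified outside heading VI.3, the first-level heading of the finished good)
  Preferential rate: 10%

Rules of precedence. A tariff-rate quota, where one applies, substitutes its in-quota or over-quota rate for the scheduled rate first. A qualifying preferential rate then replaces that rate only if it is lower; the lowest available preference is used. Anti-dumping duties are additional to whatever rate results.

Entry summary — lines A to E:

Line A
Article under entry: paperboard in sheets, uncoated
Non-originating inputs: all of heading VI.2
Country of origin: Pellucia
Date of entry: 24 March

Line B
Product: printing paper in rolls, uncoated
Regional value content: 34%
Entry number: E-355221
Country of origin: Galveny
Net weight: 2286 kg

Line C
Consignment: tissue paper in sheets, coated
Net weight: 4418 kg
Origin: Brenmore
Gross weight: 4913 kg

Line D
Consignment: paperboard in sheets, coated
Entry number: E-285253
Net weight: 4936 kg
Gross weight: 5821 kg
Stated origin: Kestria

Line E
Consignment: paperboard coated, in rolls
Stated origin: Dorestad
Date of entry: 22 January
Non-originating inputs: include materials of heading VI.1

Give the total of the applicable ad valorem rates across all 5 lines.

Line A: paperboard → VI.1; uncoated → VI.1.1; in sheets → VI.1.1.1. Scheduled 26%. Pellucia agreement on VI.3: VI.1.1.1 not covered. → 26%.
Line B: printing paper → VI.4; uncoated → VI.4.1; in rolls → VI.4.1.2. Scheduled 19%. quota on VI.4.1 open → in-quota 11%; Galveny agreement on VI.4.1: RVC < 40%. → 11%.
Line C: tissue paper → VI.2; coated → VI.2.1; in sheets → VI.2.1.2. Scheduled 34%. No special measure applies. → 34%.
Line D: paperboard → VI.1; coated → VI.1.2; in sheets → VI.1.2.2. Scheduled 32%. No special measure applies. → 32%.
Line E: paperboard → VI.1; coated → VI.1.2; in rolls → VI.1.2.1. Scheduled 7%. Dorestad agreement on VI.3.2.2: VI.1.2.1 not covered. → 7%.
Sum: 26% + 11% + 34% + 32% + 7% = 110%.

110%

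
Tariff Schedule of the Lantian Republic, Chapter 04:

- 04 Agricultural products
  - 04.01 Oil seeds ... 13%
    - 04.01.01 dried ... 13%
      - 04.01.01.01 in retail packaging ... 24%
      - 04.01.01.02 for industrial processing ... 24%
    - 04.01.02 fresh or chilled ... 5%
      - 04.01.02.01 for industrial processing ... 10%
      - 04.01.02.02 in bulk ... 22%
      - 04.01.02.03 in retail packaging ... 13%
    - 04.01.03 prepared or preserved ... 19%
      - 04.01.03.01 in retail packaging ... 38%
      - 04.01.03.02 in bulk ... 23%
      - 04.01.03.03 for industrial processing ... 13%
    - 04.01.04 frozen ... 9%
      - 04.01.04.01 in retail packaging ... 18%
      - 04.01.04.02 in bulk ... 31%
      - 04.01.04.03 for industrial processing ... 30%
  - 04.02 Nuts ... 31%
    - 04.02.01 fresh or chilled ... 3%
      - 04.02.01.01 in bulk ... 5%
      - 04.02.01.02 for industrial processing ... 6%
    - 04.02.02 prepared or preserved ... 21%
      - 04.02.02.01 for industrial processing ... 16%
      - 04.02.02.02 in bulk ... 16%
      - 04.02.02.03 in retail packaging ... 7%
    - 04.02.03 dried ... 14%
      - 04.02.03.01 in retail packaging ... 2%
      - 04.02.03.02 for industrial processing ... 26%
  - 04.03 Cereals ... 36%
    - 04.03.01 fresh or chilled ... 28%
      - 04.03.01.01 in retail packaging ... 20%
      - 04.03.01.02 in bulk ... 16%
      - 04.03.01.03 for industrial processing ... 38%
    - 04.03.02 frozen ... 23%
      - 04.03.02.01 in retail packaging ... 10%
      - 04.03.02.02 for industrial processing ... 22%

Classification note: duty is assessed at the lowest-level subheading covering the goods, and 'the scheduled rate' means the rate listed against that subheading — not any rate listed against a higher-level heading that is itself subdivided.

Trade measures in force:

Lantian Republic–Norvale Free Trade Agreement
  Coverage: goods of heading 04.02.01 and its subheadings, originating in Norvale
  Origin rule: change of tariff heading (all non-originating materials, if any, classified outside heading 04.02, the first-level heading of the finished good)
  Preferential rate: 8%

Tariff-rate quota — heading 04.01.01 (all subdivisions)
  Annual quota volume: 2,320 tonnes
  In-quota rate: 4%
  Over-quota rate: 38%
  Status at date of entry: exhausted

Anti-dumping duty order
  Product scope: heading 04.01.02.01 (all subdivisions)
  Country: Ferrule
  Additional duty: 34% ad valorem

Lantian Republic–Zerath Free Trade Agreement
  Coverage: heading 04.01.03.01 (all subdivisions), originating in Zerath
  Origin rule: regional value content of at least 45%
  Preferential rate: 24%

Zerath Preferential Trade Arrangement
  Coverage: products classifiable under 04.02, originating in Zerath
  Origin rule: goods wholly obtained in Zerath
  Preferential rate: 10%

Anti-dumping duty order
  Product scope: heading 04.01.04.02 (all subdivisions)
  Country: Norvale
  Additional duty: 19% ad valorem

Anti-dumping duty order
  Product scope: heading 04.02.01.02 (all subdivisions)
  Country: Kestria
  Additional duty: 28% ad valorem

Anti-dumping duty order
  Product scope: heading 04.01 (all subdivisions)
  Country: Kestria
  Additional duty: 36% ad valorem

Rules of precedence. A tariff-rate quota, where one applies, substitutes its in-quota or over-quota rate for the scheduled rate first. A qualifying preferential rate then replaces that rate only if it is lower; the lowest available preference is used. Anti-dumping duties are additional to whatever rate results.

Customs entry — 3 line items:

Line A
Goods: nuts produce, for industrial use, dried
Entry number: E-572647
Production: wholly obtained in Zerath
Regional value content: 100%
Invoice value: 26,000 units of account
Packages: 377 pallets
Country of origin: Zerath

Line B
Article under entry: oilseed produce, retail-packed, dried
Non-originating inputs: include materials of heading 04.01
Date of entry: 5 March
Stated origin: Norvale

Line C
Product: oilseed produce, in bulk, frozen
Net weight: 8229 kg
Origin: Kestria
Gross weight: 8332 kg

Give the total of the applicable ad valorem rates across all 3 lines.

Line A: nuts → 04.02; dried → 04.02.03; for industrial use → 04.02.03.02. Scheduled 26%. Zerath agreement on 04.01.03.01: 04.02.03.02 not covered; Zerath agreement on 04.02: wholly obtained → 10% available; preferential 10%. → 10%.
Line B: oilseed → 04.01; dried → 04.01.01; retail-packed → 04.01.01.01. Scheduled 24%. quota on 04.01.01 exhausted → over-quota 38%; Norvale agreement on 04.02.01: 04.01.01.01 not covered. → 38%.
Line C: oilseed → 04.01; frozen → 04.01.04; in bulk → 04.01.04.02. Scheduled 31%. anti-dumping (Kestria, 04.01): +36%; total 31% + 36% = 67%. → 67%.
Sum: 10% + 38% + 67% = 115%.

115%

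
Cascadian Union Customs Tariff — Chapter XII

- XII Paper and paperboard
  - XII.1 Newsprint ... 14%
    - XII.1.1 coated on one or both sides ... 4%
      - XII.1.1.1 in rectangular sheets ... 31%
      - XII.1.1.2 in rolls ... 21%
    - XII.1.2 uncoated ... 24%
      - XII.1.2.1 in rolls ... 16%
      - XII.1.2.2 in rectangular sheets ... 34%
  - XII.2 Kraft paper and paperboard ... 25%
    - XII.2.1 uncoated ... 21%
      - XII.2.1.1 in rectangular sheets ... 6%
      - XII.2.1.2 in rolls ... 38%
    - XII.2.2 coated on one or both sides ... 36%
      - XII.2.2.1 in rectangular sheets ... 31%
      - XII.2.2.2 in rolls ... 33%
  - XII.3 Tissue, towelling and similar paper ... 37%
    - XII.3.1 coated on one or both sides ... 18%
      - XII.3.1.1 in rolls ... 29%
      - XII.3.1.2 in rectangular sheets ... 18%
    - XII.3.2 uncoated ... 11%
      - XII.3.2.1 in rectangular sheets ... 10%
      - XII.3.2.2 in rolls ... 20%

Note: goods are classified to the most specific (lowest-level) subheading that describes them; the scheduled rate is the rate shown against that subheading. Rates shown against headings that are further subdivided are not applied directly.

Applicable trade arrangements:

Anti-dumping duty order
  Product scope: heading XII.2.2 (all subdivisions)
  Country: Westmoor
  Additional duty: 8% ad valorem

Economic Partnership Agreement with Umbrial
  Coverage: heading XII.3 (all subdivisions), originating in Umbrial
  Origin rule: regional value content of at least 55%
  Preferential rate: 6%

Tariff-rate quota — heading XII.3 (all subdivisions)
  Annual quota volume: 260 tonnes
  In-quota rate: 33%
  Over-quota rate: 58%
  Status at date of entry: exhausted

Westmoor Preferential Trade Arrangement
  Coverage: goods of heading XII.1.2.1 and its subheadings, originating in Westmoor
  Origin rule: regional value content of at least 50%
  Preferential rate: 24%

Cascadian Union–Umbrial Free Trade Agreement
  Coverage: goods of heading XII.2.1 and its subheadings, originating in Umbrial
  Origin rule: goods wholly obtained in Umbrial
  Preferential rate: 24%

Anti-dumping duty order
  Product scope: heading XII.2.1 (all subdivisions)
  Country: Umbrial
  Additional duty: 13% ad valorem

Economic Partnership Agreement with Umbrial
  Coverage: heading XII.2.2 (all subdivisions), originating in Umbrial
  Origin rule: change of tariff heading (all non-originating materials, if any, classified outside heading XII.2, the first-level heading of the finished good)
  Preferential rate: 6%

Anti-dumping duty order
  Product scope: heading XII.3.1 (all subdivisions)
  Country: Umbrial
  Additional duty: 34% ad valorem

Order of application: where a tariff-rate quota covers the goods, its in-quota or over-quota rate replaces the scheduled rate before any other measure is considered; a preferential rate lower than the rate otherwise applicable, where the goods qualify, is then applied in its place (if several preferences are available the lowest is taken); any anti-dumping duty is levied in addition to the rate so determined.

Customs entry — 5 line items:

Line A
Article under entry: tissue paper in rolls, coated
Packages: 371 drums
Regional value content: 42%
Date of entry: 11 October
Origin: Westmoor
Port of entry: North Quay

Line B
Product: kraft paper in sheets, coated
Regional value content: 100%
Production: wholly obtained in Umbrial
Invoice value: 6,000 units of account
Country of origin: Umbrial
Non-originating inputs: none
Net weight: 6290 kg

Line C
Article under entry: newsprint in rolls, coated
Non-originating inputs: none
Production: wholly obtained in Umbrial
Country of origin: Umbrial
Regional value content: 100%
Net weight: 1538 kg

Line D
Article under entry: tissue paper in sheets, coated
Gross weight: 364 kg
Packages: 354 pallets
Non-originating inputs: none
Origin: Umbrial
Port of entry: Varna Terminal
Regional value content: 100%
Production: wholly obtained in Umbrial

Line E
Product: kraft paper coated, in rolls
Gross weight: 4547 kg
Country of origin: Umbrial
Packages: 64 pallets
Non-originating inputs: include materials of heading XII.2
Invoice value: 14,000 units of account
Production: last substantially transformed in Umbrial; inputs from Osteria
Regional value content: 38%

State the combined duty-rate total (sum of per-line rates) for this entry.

158%

Line A: tissue paper → XII.3; coated → XII.3.1; in rolls → XII.3.1.1. Scheduled 29%. quota on XII.3 exhausted → over-quota 58%; Westmoor agreement on XII.1.2.1: XII.3.1.1 not covered. → 58%.
Line B: kraft paper → XII.2; coated → XII.2.2; in sheets → XII.2.2.1. Scheduled 31%. Umbrial agreement on XII.3: XII.2.2.1 not covered; Umbrial agreement on XII.2.1: XII.2.2.1 not covered; Umbrial agreement on XII.2.2: CTH met → 6% available; preferential 6%. → 6%.
Line C: newsprint → XII.1; coated → XII.1.1; in rolls → XII.1.1.2. Scheduled 21%. Umbrial agreement on XII.3: XII.1.1.2 not covered; Umbrial agreement on XII.2.1: XII.1.1.2 not covered; Umbrial agreement on XII.2.2: XII.1.1.2 not covered. → 21%.
Line D: tissue paper → XII.3; coated → XII.3.1; in sheets → XII.3.1.2. Scheduled 18%. quota on XII.3 exhausted → over-quota 58%; Umbrial agreement on XII.3: RVC ≥ 55% → 6% available; Umbrial agreement on XII.2.1: XII.3.1.2 not covered; Umbrial agreement on XII.2.2: XII.3.1.2 not covered; preferential 6%; anti-dumping (Umbrial, XII.3.1): +34%; total 6% + 34% = 40%. → 40%.
Line E: kraft paper → XII.2; coated → XII.2.2; in rolls → XII.2.2.2. Scheduled 33%. Umbrial agreement on XII.3: XII.2.2.2 not covered; Umbrial agreement on XII.2.1: XII.2.2.2 not covered; Umbrial agreement on XII.2.2: CTH not met. → 33%.
Sum: 58% + 6% + 21% + 40% + 33% = 158%.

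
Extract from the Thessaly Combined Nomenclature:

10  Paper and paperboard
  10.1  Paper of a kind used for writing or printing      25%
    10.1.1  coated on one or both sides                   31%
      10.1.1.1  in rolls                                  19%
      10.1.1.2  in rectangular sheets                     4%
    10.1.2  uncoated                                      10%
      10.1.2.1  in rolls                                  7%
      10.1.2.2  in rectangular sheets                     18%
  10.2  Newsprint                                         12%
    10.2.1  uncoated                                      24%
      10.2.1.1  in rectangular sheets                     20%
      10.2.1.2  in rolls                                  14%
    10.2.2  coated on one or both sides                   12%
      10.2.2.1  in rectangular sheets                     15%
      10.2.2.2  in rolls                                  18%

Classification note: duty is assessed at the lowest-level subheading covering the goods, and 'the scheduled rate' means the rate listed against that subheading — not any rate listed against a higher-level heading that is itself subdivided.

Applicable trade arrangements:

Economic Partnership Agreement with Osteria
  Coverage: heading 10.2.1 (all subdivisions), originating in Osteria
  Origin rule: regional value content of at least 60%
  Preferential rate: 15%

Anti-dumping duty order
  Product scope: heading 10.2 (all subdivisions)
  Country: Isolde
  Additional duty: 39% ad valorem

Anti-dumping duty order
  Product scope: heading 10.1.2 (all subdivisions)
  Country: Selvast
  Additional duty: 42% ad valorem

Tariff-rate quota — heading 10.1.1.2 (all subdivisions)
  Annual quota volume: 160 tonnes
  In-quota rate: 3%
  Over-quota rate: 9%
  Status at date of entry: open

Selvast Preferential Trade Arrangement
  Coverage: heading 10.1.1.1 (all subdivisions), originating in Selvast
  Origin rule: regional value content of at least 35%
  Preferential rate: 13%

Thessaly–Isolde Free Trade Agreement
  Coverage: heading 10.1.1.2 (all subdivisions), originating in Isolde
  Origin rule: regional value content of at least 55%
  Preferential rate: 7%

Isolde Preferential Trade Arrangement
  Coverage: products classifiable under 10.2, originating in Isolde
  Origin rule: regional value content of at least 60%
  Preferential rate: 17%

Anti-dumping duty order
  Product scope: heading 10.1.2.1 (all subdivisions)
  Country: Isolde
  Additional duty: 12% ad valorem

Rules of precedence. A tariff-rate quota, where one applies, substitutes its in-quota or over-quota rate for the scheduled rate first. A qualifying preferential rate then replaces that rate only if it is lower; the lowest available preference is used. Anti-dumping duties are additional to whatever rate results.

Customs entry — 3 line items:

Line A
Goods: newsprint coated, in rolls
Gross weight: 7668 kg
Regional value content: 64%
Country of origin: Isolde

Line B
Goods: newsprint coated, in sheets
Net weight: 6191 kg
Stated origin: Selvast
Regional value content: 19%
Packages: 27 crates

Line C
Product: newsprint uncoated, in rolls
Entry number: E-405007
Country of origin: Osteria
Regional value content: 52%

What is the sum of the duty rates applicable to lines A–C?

Line A: newsprint → 10.2; coated → 10.2.2; in rolls → 10.2.2.2. Scheduled 18%. Isolde agreement on 10.1.1.2: 10.2.2.2 not covered; Isolde agreement on 10.2: RVC ≥ 60% → 17% available; preferential 17%; anti-dumping (Isolde, 10.2): +39%; total 17% + 39% = 56%. → 56%.
Line B: newsprint → 10.2; coated → 10.2.2; in sheets → 10.2.2.1. Scheduled 15%. Selvast agreement on 10.1.1.1: 10.2.2.1 not covered. → 15%.
Line C: newsprint → 10.2; uncoated → 10.2.1; in rolls → 10.2.1.2. Scheduled 14%. Osteria agreement on 10.2.1: RVC < 60%. → 14%.
Sum: 56% + 15% + 14% = 85%.

85%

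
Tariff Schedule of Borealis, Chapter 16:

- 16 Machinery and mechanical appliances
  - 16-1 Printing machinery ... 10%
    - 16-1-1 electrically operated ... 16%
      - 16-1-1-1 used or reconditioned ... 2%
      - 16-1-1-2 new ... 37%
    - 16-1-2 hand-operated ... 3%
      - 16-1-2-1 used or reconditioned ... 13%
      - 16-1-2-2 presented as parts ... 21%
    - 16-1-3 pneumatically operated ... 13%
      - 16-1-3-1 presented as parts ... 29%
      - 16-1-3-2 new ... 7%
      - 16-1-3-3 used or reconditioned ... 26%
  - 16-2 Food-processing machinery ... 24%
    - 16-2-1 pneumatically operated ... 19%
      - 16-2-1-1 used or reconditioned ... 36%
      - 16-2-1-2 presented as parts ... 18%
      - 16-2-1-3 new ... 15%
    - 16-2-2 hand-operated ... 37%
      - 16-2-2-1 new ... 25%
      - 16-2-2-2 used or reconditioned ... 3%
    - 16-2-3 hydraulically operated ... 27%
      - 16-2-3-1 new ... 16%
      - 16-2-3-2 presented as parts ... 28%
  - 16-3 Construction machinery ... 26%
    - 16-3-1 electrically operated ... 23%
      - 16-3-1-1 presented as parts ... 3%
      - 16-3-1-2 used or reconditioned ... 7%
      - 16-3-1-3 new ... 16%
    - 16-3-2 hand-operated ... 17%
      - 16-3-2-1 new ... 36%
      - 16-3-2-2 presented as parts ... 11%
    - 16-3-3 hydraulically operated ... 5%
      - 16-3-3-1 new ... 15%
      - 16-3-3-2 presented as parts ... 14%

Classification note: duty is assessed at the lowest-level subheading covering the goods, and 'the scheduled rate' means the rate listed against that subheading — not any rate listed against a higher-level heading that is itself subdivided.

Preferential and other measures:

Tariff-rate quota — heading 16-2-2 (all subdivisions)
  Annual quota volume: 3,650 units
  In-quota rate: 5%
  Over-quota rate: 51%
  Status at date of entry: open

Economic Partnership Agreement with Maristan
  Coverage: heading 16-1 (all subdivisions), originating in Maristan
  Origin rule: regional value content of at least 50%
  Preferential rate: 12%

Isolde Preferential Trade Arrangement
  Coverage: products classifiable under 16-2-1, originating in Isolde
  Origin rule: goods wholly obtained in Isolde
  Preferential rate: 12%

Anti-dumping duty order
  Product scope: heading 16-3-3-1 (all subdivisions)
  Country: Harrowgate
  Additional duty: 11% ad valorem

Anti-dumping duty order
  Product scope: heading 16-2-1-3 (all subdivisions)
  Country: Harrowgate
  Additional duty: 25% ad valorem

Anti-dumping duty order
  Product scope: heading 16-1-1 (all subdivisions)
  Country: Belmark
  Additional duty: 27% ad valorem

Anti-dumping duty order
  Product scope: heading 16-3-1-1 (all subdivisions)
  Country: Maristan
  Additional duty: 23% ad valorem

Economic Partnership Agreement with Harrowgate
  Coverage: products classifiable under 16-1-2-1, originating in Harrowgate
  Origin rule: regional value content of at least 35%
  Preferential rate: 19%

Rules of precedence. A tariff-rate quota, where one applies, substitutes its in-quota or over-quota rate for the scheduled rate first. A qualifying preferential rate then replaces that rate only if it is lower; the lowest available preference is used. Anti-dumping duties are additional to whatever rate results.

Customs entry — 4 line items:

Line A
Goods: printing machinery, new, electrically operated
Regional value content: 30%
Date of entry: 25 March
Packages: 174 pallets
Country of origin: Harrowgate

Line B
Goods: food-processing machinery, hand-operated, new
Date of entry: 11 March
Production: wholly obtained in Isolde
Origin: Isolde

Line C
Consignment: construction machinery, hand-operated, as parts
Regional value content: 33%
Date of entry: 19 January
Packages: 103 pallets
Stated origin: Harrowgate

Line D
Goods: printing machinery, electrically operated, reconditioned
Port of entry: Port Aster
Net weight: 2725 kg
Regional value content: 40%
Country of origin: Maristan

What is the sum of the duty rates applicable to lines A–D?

55%

Line A: printing → 16-1; electrically operated → 16-1-1; new → 16-1-1-2. Scheduled 37%. Harrowgate agreement on 16-1-2-1: 16-1-1-2 not covered. → 37%.
Line B: food-processing → 16-2; hand-operated → 16-2-2; new → 16-2-2-1. Scheduled 25%. quota on 16-2-2 open → in-quota 5%; Isolde agreement on 16-2-1: 16-2-2-1 not covered. → 5%.
Line C: construction → 16-3; hand-operated → 16-3-2; as parts → 16-3-2-2. Scheduled 11%. Harrowgate agreement on 16-1-2-1: 16-3-2-2 not covered. → 11%.
Line D: printing → 16-1; electrically operated → 16-1-1; reconditioned → 16-1-1-1. Scheduled 2%. Maristan agreement on 16-1: RVC < 50%. → 2%.
Sum: 37% + 5% + 11% + 2% = 55%.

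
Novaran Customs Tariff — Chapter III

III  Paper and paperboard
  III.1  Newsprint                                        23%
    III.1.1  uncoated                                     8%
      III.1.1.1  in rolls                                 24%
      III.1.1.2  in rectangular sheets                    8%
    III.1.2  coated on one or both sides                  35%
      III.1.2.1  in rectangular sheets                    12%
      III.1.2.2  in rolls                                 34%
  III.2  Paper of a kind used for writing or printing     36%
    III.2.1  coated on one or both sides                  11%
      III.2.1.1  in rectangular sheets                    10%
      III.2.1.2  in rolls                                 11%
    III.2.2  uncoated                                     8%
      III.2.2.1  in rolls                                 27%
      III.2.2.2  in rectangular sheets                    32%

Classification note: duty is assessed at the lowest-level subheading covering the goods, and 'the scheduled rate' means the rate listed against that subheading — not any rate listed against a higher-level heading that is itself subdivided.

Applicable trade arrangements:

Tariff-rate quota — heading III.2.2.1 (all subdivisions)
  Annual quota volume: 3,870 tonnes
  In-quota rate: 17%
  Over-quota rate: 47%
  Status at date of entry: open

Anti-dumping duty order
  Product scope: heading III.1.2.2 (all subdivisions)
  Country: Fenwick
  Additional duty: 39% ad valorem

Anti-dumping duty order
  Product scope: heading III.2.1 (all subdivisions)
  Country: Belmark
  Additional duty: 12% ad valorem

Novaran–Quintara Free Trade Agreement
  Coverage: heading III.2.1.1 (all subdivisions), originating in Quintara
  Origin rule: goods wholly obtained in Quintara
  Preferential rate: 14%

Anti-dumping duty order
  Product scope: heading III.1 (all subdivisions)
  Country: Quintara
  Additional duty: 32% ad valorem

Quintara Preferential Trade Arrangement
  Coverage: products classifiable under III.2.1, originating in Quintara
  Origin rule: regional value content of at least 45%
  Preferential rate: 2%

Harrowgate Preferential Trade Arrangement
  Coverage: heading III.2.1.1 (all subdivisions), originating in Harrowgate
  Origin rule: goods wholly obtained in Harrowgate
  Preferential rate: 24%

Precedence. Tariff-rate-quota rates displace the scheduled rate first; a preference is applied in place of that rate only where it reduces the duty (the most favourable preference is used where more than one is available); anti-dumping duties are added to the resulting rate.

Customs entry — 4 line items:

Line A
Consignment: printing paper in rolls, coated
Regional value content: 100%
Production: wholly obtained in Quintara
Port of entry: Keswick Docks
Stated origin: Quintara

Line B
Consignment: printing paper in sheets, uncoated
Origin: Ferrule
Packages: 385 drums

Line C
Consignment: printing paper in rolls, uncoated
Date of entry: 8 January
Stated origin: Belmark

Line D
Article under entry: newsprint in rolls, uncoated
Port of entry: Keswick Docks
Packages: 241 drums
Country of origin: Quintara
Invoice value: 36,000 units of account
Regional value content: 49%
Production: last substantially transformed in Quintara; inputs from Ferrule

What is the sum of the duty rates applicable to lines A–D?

Line A: printing paper → III.2; coated → III.2.1; in rolls → III.2.1.2. Scheduled 11%. Quintara agreement on III.2.1.1: III.2.1.2 not covered; Quintara agreement on III.2.1: RVC ≥ 45% → 2% available; preferential 2%. → 2%.
Line B: printing paper → III.2; uncoated → III.2.2; in sheets → III.2.2.2. Scheduled 32%. No special measure applies. → 32%.
Line C: printing paper → III.2; uncoated → III.2.2; in rolls → III.2.2.1. Scheduled 27%. quota on III.2.2.1 open → in-quota 17%. → 17%.
Line D: newsprint → III.1; uncoated → III.1.1; in rolls → III.1.1.1. Scheduled 24%. Quintara agreement on III.2.1.1: III.1.1.1 not covered; Quintara agreement on III.2.1: III.1.1.1 not covered; anti-dumping (Quintara, III.1): +32%; total 24% + 32% = 56%. → 56%.
Sum: 2% + 32% + 17% + 56% = 107%.

107%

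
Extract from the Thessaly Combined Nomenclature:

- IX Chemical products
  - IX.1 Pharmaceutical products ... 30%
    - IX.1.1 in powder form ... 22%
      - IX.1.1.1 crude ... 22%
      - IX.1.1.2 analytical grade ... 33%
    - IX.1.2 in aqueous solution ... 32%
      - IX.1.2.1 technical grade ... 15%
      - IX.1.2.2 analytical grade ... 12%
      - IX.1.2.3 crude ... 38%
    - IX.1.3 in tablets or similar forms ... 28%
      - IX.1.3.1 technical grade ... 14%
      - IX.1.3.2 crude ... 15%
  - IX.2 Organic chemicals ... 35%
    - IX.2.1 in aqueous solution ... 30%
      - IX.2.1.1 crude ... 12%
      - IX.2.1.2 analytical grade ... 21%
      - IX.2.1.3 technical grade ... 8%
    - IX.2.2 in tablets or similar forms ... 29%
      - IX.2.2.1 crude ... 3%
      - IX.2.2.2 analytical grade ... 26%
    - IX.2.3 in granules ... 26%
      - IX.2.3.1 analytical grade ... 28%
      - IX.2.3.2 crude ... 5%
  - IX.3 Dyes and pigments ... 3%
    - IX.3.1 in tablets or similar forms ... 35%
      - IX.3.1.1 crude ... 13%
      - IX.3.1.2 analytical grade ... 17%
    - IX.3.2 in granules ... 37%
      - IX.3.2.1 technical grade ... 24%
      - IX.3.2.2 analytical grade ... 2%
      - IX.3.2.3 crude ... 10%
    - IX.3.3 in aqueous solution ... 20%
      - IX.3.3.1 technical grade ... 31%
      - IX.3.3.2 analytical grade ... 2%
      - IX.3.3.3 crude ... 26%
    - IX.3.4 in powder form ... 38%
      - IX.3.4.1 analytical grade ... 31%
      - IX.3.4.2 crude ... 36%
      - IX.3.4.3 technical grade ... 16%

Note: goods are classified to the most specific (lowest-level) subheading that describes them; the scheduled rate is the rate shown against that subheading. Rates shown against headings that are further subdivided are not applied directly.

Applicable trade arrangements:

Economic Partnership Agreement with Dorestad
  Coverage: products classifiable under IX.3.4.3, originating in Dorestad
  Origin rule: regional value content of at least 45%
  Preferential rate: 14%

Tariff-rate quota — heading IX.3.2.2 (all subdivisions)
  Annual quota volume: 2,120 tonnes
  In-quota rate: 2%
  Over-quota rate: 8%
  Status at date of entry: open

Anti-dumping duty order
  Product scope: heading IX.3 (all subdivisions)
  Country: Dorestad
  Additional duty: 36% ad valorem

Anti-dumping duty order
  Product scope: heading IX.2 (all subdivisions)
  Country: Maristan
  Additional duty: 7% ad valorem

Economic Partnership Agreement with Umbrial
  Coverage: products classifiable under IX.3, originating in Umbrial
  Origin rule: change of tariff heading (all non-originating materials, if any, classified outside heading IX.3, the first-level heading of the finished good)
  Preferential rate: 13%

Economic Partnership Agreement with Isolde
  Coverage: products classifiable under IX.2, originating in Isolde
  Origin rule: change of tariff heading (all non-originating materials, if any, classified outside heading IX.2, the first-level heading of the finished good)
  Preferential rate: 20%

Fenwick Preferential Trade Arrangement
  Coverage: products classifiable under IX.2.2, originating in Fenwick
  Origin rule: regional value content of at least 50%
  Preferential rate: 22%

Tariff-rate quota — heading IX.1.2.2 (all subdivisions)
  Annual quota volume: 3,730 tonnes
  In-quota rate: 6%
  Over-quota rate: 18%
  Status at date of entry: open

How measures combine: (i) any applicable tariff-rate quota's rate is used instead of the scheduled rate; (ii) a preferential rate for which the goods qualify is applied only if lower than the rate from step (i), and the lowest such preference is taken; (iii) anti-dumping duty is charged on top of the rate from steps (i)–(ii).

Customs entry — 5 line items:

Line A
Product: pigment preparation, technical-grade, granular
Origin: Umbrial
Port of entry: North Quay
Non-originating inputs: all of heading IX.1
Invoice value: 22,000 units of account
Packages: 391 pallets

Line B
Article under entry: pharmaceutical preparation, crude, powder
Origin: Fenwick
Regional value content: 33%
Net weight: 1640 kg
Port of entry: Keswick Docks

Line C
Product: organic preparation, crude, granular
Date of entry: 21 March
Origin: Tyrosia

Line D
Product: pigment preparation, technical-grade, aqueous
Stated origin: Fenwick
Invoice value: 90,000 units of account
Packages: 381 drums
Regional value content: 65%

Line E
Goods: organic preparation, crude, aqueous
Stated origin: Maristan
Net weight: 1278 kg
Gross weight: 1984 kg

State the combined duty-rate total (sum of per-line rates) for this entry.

Line A: pigment → IX.3; granular → IX.3.2; technical-grade → IX.3.2.1. Scheduled 24%. Umbrial agreement on IX.3: CTH met → 13% available; preferential 13%. → 13%.
Line B: pharmaceutical → IX.1; powder → IX.1.1; crude → IX.1.1.1. Scheduled 22%. Fenwick agreement on IX.2.2: IX.1.1.1 not covered. → 22%.
Line C: organic → IX.2; granular → IX.2.3; crude → IX.2.3.2. Scheduled 5%. No special measure applies. → 5%.
Line D: pigment → IX.3; aqueous → IX.3.3; technical-grade → IX.3.3.1. Scheduled 31%. Fenwick agreement on IX.2.2: IX.3.3.1 not covered. → 31%.
Line E: organic → IX.2; aqueous → IX.2.1; crude → IX.2.1.1. Scheduled 12%. anti-dumping (Maristan, IX.2): +7%; total 12% + 7% = 19%. → 19%.
Sum: 13% + 22% + 5% + 31% + 19% = 90%.

90%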